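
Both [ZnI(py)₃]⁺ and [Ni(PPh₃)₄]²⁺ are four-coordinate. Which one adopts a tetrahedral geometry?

[ZnI(py)₃]⁺

For [ZnI(py)₃]⁺: Summing ligand charges against the +1 overall charge gives an oxidation state of +2 for zinc. Zinc is a group-12 element; Zn(II) is therefore d¹⁰. A d¹⁰ ion has no crystal-field stabilisation preference between square planar and tetrahedral, so four ligands adopt the sterically favoured tetrahedral geometry. → tetrahedral.
For [Ni(PPh₃)₄]²⁺: Ligand charges: triphenylphosphine is neutral. With an overall charge of +2 the nickel centre must be in the +2 oxidation state. Group 10 minus oxidation state 2 gives a d⁸ configuration. Triphenylphosphine is a strong-field ligand (high in the spectrochemical series). A 3d d⁸ ion with strong-field ligands gains enough CFSE to favour square planar over tetrahedral. → square planar.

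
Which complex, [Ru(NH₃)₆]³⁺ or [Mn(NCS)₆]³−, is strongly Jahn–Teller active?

[Mn(NCS)₆]³−

[Ru(NH₃)₆]³⁺: Ligand charges: ammonia is neutral. With an overall charge of +3 the ruthenium centre must be in the +3 oxidation state. Group 8 minus oxidation state 3 gives a d⁵ configuration. A 4d ion has a large Δₒ and is invariably low-spin. The d⁵ configuration leaves the e_g set evenly filled (or empty) — no strong Jahn–Teller driving force.
[Mn(NCS)₆]³−: Ligand charges: each isothiocyanate is −1. With an overall charge of −3 the manganese centre must be in the +3 oxidation state. Manganese is a group-7 element; Mn(III) is therefore d⁴. Isothiocyanate is a weak-field ligand for a first-row metal, so the complex is high-spin. The t₂g³e_g¹ (high-spin) configuration has an unevenly filled e_g set; the Jahn–Teller theorem predicts a tetragonal distortion (typically axial elongation) to lift the degeneracy.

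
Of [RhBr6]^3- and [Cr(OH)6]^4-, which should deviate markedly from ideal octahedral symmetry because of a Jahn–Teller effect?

[RhBr6]^3-: Each bromide is −1; balancing the −3 overall charge requires Rh(III). Group 9 minus oxidation state 3 gives a d⁶ configuration. A 4d ion has a large Δₒ and is invariably low-spin. The d⁶ configuration leaves the e_g set evenly filled (or empty) — no strong Jahn–Teller driving force.
[Cr(OH)6]^4-: Summing ligand charges against the −4 overall charge gives an oxidation state of +2 for chromium. Group 6 minus oxidation state 2 gives a d⁴ configuration. Hydroxide is a weak-field ligand for a first-row metal, so the complex is high-spin. The t₂g³e_g¹ (high-spin) configuration has an unevenly filled e_g set; the Jahn–Teller theorem predicts a tetragonal distortion (typically axial elongation) to lift the degeneracy.

[Cr(OH)6]^4-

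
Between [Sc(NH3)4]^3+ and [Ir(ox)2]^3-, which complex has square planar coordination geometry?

[Ir(ox)2]^3-

For [Sc(NH3)4]^3+: Summing ligand charges against the +3 overall charge gives an oxidation state of +3 for scandium. Group 3 minus oxidation state 3 gives a d⁰ configuration. A d⁰ ion has no crystal-field stabilisation preference between square planar and tetrahedral, so four ligands adopt the sterically favoured tetrahedral geometry. → tetrahedral.
For [Ir(ox)2]^3-: Summing ligand charges against the −3 overall charge gives an oxidation state of +1 for iridium. Group 9 minus oxidation state 1 gives a d⁸ configuration. A 5d d⁸ ion has a large crystal-field splitting; square planar leaves the high-energy d_{x²−y²} orbital empty and maximises CFSE. → square planar.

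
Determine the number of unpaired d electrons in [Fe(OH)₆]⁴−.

4 unpaired electrons

Summing ligand charges against the −4 overall charge gives an oxidation state of +2 for iron.
Fe sits in group 8, so the d-electron count is 8 − 2 = 6.
The spin state decides the count: Hydroxide is a weak-field ligand for a first-row metal, so the complex is high-spin.
An octahedral high-spin d⁶ ion is t₂g⁴e_g², giving 4 unpaired electrons.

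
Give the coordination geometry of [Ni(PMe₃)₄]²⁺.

square planar

Trimethylphosphine is neutral; balancing the +2 overall charge requires Ni(II).
Group 10 minus oxidation state 2 gives a d⁸ configuration.
Coordination number: 4.
Trimethylphosphine is a strong-field ligand (high in the spectrochemical series).
A 3d d⁸ ion with strong-field ligands gains enough CFSE to favour square planar over tetrahedral.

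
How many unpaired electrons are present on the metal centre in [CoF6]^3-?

Summing ligand charges against the −3 overall charge gives an oxidation state of +3 for cobalt.
Cobalt is a group-9 element; Co(III) is therefore d⁶.
The spin state decides the count: fluoride is the one ligand weak enough to leave Co(III) high-spin — [CoF₆]³⁻ is the classic exception.
An octahedral high-spin d⁶ ion is t₂g⁴e_g², giving 4 unpaired electrons.

4 unpaired electrons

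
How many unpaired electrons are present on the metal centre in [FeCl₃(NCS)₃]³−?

Summing ligand charges against the −3 overall charge gives an oxidation state of +3 for iron.
Group 8 minus oxidation state 3 gives a d⁵ configuration.
The spin state decides the count: Chloride and isothiocyanate are weak-field ligands for a first-row metal, so the complex is high-spin.
An octahedral high-spin d⁵ ion is t₂g³e_g², giving 5 unpaired electrons.

5 unpaired electrons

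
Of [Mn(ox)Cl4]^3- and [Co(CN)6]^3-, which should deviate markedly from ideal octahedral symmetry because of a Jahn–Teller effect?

[Mn(ox)Cl4]^3-

[Mn(ox)Cl4]^3-: Ligand charges: each oxalate is −2; each chloride is −1. With an overall charge of −3 the manganese centre must be in the +3 oxidation state. Group 7 minus oxidation state 3 gives a d⁴ configuration. Chloride and oxalate are weak-field ligands for a first-row metal, so the complex is high-spin. The t₂g³e_g¹ (high-spin) configuration has an unevenly filled e_g set; the Jahn–Teller theorem predicts a tetragonal distortion (typically axial elongation) to lift the degeneracy.
[Co(CN)6]^3-: Ligand charges: each cyanide is −1. With an overall charge of −3 the cobalt centre must be in the +3 oxidation state. Group 9 minus oxidation state 3 gives a d⁶ configuration. Co(III) has an exceptionally large octahedral splitting and is low-spin with essentially every ligand except fluoride. The d⁶ configuration leaves the e_g set evenly filled (or empty) — no strong Jahn–Teller driving force.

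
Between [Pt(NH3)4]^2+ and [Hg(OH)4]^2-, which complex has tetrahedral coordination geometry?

For [Pt(NH3)4]^2+: Ammonia is neutral; balancing the +2 overall charge requires Pt(II). Platinum is a group-10 element; Pt(II) is therefore d⁸. A 5d d⁸ ion has a large crystal-field splitting; square planar leaves the high-energy d_{x²−y²} orbital empty and maximises CFSE. → square planar.
For [Hg(OH)4]^2-: Ligand charges: each hydroxide is −1. With an overall charge of −2 the mercury centre must be in the +2 oxidation state. Group 12 minus oxidation state 2 gives a d¹⁰ configuration. A d¹⁰ ion has no crystal-field stabilisation preference between square planar and tetrahedral, so four ligands adopt the sterically favoured tetrahedral geometry. → tetrahedral.

[Hg(OH)4]^2-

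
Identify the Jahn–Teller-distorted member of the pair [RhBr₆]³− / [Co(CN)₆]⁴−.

[RhBr₆]³−: Each bromide is −1; balancing the −3 overall charge requires Rh(III). Rh sits in group 9, so the d-electron count is 9 − 3 = 6. A 4d ion has a large Δₒ and is invariably low-spin. The d⁶ configuration leaves the e_g set evenly filled (or empty) — no strong Jahn–Teller driving force.
[Co(CN)₆]⁴−: Ligand charges: each cyanide is −1. With an overall charge of −4 the cobalt centre must be in the +2 oxidation state. Co sits in group 9, so the d-electron count is 9 − 2 = 7. Cyanide is a strong-field ligand (high in the spectrochemical series) for a first-row metal, so the complex is low-spin. The t₂g⁶e_g¹ (low-spin) configuration has an unevenly filled e_g set; the Jahn–Teller theorem predicts a tetragonal distortion (typically axial elongation) to lift the degeneracy.

[Co(CN)₆]⁴−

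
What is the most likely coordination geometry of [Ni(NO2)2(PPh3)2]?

Summing ligand charges against the 0 overall charge gives an oxidation state of +2 for nickel.
Group 10 minus oxidation state 2 gives a d⁸ configuration.
With 4 monodentate ligands the coordination number is 4.
Nitro (N-bound nitrite) and triphenylphosphine are strong-field ligands (high in the spectrochemical series).
A 3d d⁸ ion with strong-field ligands gains enough CFSE to favour square planar over tetrahedral.

square planar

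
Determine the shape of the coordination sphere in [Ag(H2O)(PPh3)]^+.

Ligand charges: water is neutral; triphenylphosphine is neutral. With an overall charge of +1 the silver centre must be in the +1 oxidation state.
Ag sits in group 11, so the d-electron count is 11 − 1 = 10.
Coordination number: 2.
A d¹⁰ ion with only two ligands adopts a linear arrangement (sp hybridisation; no CFSE preference).

linear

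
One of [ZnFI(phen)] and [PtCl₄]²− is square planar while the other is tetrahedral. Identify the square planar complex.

[PtCl₄]²−

For [ZnFI(phen)]: Summing ligand charges against the 0 overall charge gives an oxidation state of +2 for zinc. Zinc is a group-12 element; Zn(II) is therefore d¹⁰. A d¹⁰ ion has no crystal-field stabilisation preference between square planar and tetrahedral, so four ligands adopt the sterically favoured tetrahedral geometry. → tetrahedral.
For [PtCl₄]²−: Each chloride is −1; balancing the −2 overall charge requires Pt(II). Platinum is a group-10 element; Pt(II) is therefore d⁸. A 5d d⁸ ion has a large crystal-field splitting; square planar leaves the high-energy d_{x²−y²} orbital empty and maximises CFSE. → square planar.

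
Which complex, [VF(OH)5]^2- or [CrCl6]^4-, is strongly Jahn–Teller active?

[CrCl6]^4-

[VF(OH)5]^2-: Ligand charges: each fluoride is −1; each hydroxide is −1. With an overall charge of −2 the vanadium centre must be in the +4 oxidation state. Group 5 minus oxidation state 4 gives a d¹ configuration. The d¹ configuration leaves the e_g set evenly filled (or empty) — no strong Jahn–Teller driving force.
[CrCl6]^4-: Each chloride is −1; balancing the −4 overall charge requires Cr(II). Cr sits in group 6, so the d-electron count is 6 − 2 = 4. Chloride is a weak-field ligand for a first-row metal, so the complex is high-spin. The t₂g³e_g¹ (high-spin) configuration has an unevenly filled e_g set; the Jahn–Teller theorem predicts a tetragonal distortion (typically axial elongation) to lift the degeneracy.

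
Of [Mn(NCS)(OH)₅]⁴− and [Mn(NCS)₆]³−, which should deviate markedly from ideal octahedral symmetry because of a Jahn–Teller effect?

[Mn(NCS)₆]³−

[Mn(NCS)(OH)₅]⁴−: Summing ligand charges against the −4 overall charge gives an oxidation state of +2 for manganese. Group 7 minus oxidation state 2 gives a d⁵ configuration. Hydroxide and isothiocyanate are weak-field ligands for a first-row metal, so the complex is high-spin. The d⁵ configuration leaves the e_g set evenly filled (or empty) — no strong Jahn–Teller driving force.
[Mn(NCS)₆]³−: Summing ligand charges against the −3 overall charge gives an oxidation state of +3 for manganese. Mn sits in group 7, so the d-electron count is 7 − 3 = 4. Isothiocyanate is a weak-field ligand for a first-row metal, so the complex is high-spin. The t₂g³e_g¹ (high-spin) configuration has an unevenly filled e_g set; the Jahn–Teller theorem predicts a tetragonal distortion (typically axial elongation) to lift the degeneracy.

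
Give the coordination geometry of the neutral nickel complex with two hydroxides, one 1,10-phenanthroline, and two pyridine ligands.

Summing ligand charges against the 0 overall charge gives an oxidation state of +2 for nickel.
Ni sits in group 10, so the d-electron count is 10 − 2 = 8.
Counting donor atoms: 2×hydroxide (monodentate) → 2 donors; 1×1,10-phenanthroline (bidentate) → 2 donors; 2×pyridine (monodentate) → 2 donors. Coordination number = 6.
Six donors around a single metal centre give an octahedral coordination sphere.

octahedral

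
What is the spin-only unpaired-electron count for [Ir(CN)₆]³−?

Ligand charges: each cyanide is −1. With an overall charge of −3 the iridium centre must be in the +3 oxidation state.
Ir sits in group 9, so the d-electron count is 9 − 3 = 6.
The spin state decides the count: a 5d ion has a large Δₒ and is invariably low-spin.
An octahedral low-spin d⁶ ion is t₂g⁶e_g⁰, giving 0 unpaired electrons.

0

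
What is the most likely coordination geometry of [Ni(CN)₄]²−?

Summing ligand charges against the −2 overall charge gives an oxidation state of +2 for nickel.
Ni sits in group 10, so the d-electron count is 10 − 2 = 8.
Coordination number: 4.
Cyanide is a strong-field ligand (high in the spectrochemical series).
A 3d d⁸ ion with strong-field ligands gains enough CFSE to favour square planar over tetrahedral.

square planar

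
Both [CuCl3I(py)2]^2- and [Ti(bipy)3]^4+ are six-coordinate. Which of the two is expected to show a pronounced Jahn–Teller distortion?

[CuCl3I(py)2]^2-: Summing ligand charges against the −2 overall charge gives an oxidation state of +2 for copper. Copper is a group-11 element; Cu(II) is therefore d⁹. The t₂g⁶e_g³ configuration has an unevenly filled e_g set; the Jahn–Teller theorem predicts a tetragonal distortion (typically axial elongation) to lift the degeneracy.
[Ti(bipy)3]^4+: Ligand charges: 2,2′-bipyridine is neutral. With an overall charge of +4 the titanium centre must be in the +4 oxidation state. Titanium is a group-4 element; Ti(IV) is therefore d⁰. The d⁰ configuration leaves the e_g set evenly filled (or empty) — no strong Jahn–Teller driving force.

[CuCl3I(py)2]^2-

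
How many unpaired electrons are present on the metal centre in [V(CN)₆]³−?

2 unpaired electrons

Ligand charges: each cyanide is −1. With an overall charge of −3 the vanadium centre must be in the +3 oxidation state.
V sits in group 5, so the d-electron count is 5 − 3 = 2.
In an octahedral field the d² configuration is t₂g²e_g⁰ (only one arrangement possible), giving 2 unpaired electrons.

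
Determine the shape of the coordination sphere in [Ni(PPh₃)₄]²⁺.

Summing ligand charges against the +2 overall charge gives an oxidation state of +2 for nickel.
Ni sits in group 10, so the d-electron count is 10 − 2 = 8.
With 4 monodentate ligands the coordination number is 4.
Triphenylphosphine is a strong-field ligand (high in the spectrochemical series).
A 3d d⁸ ion with strong-field ligands gains enough CFSE to favour square planar over tetrahedral.

square planar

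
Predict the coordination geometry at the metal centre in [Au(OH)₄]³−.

Each hydroxide is −1; balancing the −3 overall charge requires Au(I).
Group 11 minus oxidation state 1 gives a d¹⁰ configuration.
With 4 monodentate ligands the coordination number is 4.
A d¹⁰ ion has no crystal-field stabilisation preference between square planar and tetrahedral, so four ligands adopt the sterically favoured tetrahedral geometry.

tetrahedral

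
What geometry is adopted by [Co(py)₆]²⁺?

octahedral

Ligand charges: pyridine is neutral. With an overall charge of +2 the cobalt centre must be in the +2 oxidation state.
Group 9 minus oxidation state 2 gives a d⁷ configuration.
With 6 monodentate ligands the coordination number is 6.
Six donors around a single metal centre give an octahedral coordination sphere.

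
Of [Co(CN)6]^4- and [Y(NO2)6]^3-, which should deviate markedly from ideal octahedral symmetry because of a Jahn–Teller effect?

[Co(CN)6]^4-: Summing ligand charges against the −4 overall charge gives an oxidation state of +2 for cobalt. Cobalt is a group-9 element; Co(II) is therefore d⁷. Cyanide is a strong-field ligand (high in the spectrochemical series) for a first-row metal, so the complex is low-spin. The t₂g⁶e_g¹ (low-spin) configuration has an unevenly filled e_g set; the Jahn–Teller theorem predicts a tetragonal distortion (typically axial elongation) to lift the degeneracy.
[Y(NO2)6]^3-: Ligand charges: each nitro (N-bound nitrite) is −1. With an overall charge of −3 the yttrium centre must be in the +3 oxidation state. Yttrium is a group-3 element; Y(III) is therefore d⁰. The d⁰ configuration leaves the e_g set evenly filled (or empty) — no strong Jahn–Teller driving force.

[Co(CN)6]^4-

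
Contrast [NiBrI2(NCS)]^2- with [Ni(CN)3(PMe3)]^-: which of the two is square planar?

For [NiBrI2(NCS)]^2-: Each bromide is −1; each iodide is −1; each isothiocyanate is −1; balancing the −2 overall charge requires Ni(II). Group 10 minus oxidation state 2 gives a d⁸ configuration. Bromide, iodide, and isothiocyanate are weak-field ligands. With weak-field ligands the CFSE gain from square planar is small, so a 3d d⁸ ion takes the sterically preferred tetrahedral geometry. → tetrahedral.
For [Ni(CN)3(PMe3)]^-: Each cyanide is −1; trimethylphosphine is neutral; balancing the −1 overall charge requires Ni(II). Group 10 minus oxidation state 2 gives a d⁸ configuration. Cyanide and trimethylphosphine are strong-field ligands (high in the spectrochemical series). A 3d d⁸ ion with strong-field ligands gains enough CFSE to favour square planar over tetrahedral. → square planar.

[Ni(CN)3(PMe3)]^-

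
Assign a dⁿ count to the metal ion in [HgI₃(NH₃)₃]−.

Each iodide is −1; ammonia is neutral; balancing the −1 overall charge requires Hg(II).
Hg sits in group 12, so the d-electron count is 12 − 2 = 10.

d10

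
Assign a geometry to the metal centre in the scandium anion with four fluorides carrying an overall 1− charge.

Ligand charges: each fluoride is −1. With an overall charge of −1 the scandium centre must be in the +3 oxidation state.
Sc sits in group 3, so the d-electron count is 3 − 3 = 0.
Coordination number: 4.
A d⁰ ion has no crystal-field stabilisation preference between square planar and tetrahedral, so four ligands adopt the sterically favoured tetrahedral geometry.

tetrahedral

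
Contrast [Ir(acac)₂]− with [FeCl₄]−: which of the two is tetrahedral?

For [Ir(acac)₂]−: Summing ligand charges against the −1 overall charge gives an oxidation state of +1 for iridium. Ir sits in group 9, so the d-electron count is 9 − 1 = 8. A 5d d⁸ ion has a large crystal-field splitting; square planar leaves the high-energy d_{x²−y²} orbital empty and maximises CFSE. → square planar.
For [FeCl₄]−: Ligand charges: each chloride is −1. With an overall charge of −1 the iron centre must be in the +3 oxidation state. Iron is a group-8 element; Fe(III) is therefore d⁵. A high-spin d⁵ ion has zero CFSE in either geometry, so four ligands adopt the sterically favoured tetrahedral geometry. → tetrahedral.

[FeCl₄]−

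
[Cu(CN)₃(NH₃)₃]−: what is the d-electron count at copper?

Ligand charges: each cyanide is −1; ammonia is neutral. With an overall charge of −1 the copper centre must be in the +2 oxidation state.
Copper is a group-11 element; Cu(II) is therefore d⁹.

d9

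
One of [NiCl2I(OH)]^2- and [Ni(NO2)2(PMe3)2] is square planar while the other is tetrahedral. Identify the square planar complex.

[Ni(NO2)2(PMe3)2]

For [NiCl2I(OH)]^2-: Each chloride is −1; each iodide is −1; each hydroxide is −1; balancing the −2 overall charge requires Ni(II). Ni sits in group 10, so the d-electron count is 10 − 2 = 8. Chloride, hydroxide, and iodide are weak-field ligands. With weak-field ligands the CFSE gain from square planar is small, so a 3d d⁸ ion takes the sterically preferred tetrahedral geometry. → tetrahedral.
For [Ni(NO2)2(PMe3)2]: Summing ligand charges against the 0 overall charge gives an oxidation state of +2 for nickel. Nickel is a group-10 element; Ni(II) is therefore d⁸. Nitro (N-bound nitrite) and trimethylphosphine are strong-field ligands (high in the spectrochemical series). A 3d d⁸ ion with strong-field ligands gains enough CFSE to favour square planar over tetrahedral. → square planar.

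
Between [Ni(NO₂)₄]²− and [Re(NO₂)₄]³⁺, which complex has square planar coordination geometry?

For [Ni(NO₂)₄]²−: Each nitro (N-bound nitrite) is −1; balancing the −2 overall charge requires Ni(II). Ni sits in group 10, so the d-electron count is 10 − 2 = 8. Nitro (N-bound nitrite) is a strong-field ligand (high in the spectrochemical series). A 3d d⁸ ion with strong-field ligands gains enough CFSE to favour square planar over tetrahedral. → square planar.
For [Re(NO₂)₄]³⁺: Summing ligand charges against the +3 overall charge gives an oxidation state of +7 for rhenium. Rhenium is a group-7 element; Re(VII) is therefore d⁰. A d⁰ ion has no crystal-field stabilisation preference between square planar and tetrahedral, so four ligands adopt the sterically favoured tetrahedral geometry. → tetrahedral.

[Ni(NO₂)₄]²−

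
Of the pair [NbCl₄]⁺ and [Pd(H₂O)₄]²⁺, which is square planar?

For [NbCl₄]⁺: Each chloride is −1; balancing the +1 overall charge requires Nb(V). Group 5 minus oxidation state 5 gives a d⁰ configuration. A d⁰ ion has no crystal-field stabilisation preference between square planar and tetrahedral, so four ligands adopt the sterically favoured tetrahedral geometry. → tetrahedral.
For [Pd(H₂O)₄]²⁺: Summing ligand charges against the +2 overall charge gives an oxidation state of +2 for palladium. Pd sits in group 10, so the d-electron count is 10 − 2 = 8. A 4d d⁸ ion has a large crystal-field splitting; square planar leaves the high-energy d_{x²−y²} orbital empty and maximises CFSE. → square planar.

[Pd(H₂O)₄]²⁺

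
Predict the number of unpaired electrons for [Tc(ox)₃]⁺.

Summing ligand charges against the +1 overall charge gives an oxidation state of +7 for technetium.
Tc sits in group 7, so the d-electron count is 7 − 7 = 0.
Counting donor atoms: 3×oxalate (bidentate) → 6 donors. Coordination number = 6.
In an octahedral field the d⁰ configuration is t₂g⁰e_g⁰, giving 0 unpaired electrons.

0 unpaired electrons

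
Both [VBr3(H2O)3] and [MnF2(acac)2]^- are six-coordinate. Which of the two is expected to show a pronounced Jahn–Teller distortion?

[MnF2(acac)2]^-

[VBr3(H2O)3]: Summing ligand charges against the 0 overall charge gives an oxidation state of +3 for vanadium. Group 5 minus oxidation state 3 gives a d² configuration. The d² configuration leaves the e_g set evenly filled (or empty) — no strong Jahn–Teller driving force.
[MnF2(acac)2]^-: Summing ligand charges against the −1 overall charge gives an oxidation state of +3 for manganese. Group 7 minus oxidation state 3 gives a d⁴ configuration. Acetylacetonate and fluoride are weak-field ligands for a first-row metal, so the complex is high-spin. The t₂g³e_g¹ (high-spin) configuration has an unevenly filled e_g set; the Jahn–Teller theorem predicts a tetragonal distortion (typically axial elongation) to lift the degeneracy.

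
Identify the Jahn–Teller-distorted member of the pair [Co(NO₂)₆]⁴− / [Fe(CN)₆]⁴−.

[Co(NO₂)₆]⁴−: Summing ligand charges against the −4 overall charge gives an oxidation state of +2 for cobalt. Group 9 minus oxidation state 2 gives a d⁷ configuration. Nitro (N-bound nitrite) is a strong-field ligand (high in the spectrochemical series) for a first-row metal, so the complex is low-spin. The t₂g⁶e_g¹ (low-spin) configuration has an unevenly filled e_g set; the Jahn–Teller theorem predicts a tetragonal distortion (typically axial elongation) to lift the degeneracy.
[Fe(CN)₆]⁴−: Ligand charges: each cyanide is −1. With an overall charge of −4 the iron centre must be in the +2 oxidation state. Group 8 minus oxidation state 2 gives a d⁶ configuration. Cyanide is a strong-field ligand (high in the spectrochemical series) for a first-row metal, so the complex is low-spin. The d⁶ configuration leaves the e_g set evenly filled (or empty) — no strong Jahn–Teller driving force.

[Co(NO₂)₆]⁴−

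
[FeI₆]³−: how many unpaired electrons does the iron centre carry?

5

Ligand charges: each iodide is −1. With an overall charge of −3 the iron centre must be in the +3 oxidation state.
Fe sits in group 8, so the d-electron count is 8 − 3 = 5.
The spin state decides the count: Iodide is a weak-field ligand for a first-row metal, so the complex is high-spin.
An octahedral high-spin d⁵ ion is t₂g³e_g², giving 5 unpaired electrons.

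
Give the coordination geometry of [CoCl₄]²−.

tetrahedral

Summing ligand charges against the −2 overall charge gives an oxidation state of +2 for cobalt.
Group 9 minus oxidation state 2 gives a d⁷ configuration.
Coordination number: 4.
Chloride is a weak-field ligand.
For a high-spin 3d d⁷ ion with weak-field ligands the small Δₜ gives little square-planar CFSE advantage, so four ligands adopt the sterically favoured tetrahedral geometry.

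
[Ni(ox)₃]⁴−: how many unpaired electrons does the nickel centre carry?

2

Summing ligand charges against the −4 overall charge gives an oxidation state of +2 for nickel.
Nickel is a group-10 element; Ni(II) is therefore d⁸.
Counting donor atoms: 3×oxalate (bidentate) → 6 donors. Coordination number = 6.
In an octahedral field the d⁸ configuration is t₂g⁶e_g² (only one arrangement possible), giving 2 unpaired electrons.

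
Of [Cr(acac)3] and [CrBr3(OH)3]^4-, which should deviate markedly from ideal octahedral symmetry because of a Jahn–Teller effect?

[Cr(acac)3]: Summing ligand charges against the 0 overall charge gives an oxidation state of +3 for chromium. Group 6 minus oxidation state 3 gives a d³ configuration. The d³ configuration leaves the e_g set evenly filled (or empty) — no strong Jahn–Teller driving force.
[CrBr3(OH)3]^4-: Each bromide is −1; each hydroxide is −1; balancing the −4 overall charge requires Cr(II). Group 6 minus oxidation state 2 gives a d⁴ configuration. Bromide and hydroxide are weak-field ligands for a first-row metal, so the complex is high-spin. The t₂g³e_g¹ (high-spin) configuration has an unevenly filled e_g set; the Jahn–Teller theorem predicts a tetragonal distortion (typically axial elongation) to lift the degeneracy.

[CrBr3(OH)3]^4-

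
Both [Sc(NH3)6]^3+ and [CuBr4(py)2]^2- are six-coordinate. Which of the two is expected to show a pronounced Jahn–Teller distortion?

[Sc(NH3)6]^3+: Summing ligand charges against the +3 overall charge gives an oxidation state of +3 for scandium. Scandium is a group-3 element; Sc(III) is therefore d⁰. The d⁰ configuration leaves the e_g set evenly filled (or empty) — no strong Jahn–Teller driving force.
[CuBr4(py)2]^2-: Each bromide is −1; pyridine is neutral; balancing the −2 overall charge requires Cu(II). Cu sits in group 11, so the d-electron count is 11 − 2 = 9. The t₂g⁶e_g³ configuration has an unevenly filled e_g set; the Jahn–Teller theorem predicts a tetragonal distortion (typically axial elongation) to lift the degeneracy.

[CuBr4(py)2]^2-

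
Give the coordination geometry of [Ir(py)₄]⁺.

Pyridine is neutral; balancing the +1 overall charge requires Ir(I).
Group 9 minus oxidation state 1 gives a d⁸ configuration.
Coordination number: 4.
A 5d d⁸ ion has a large crystal-field splitting; square planar leaves the high-energy d_{x²−y²} orbital empty and maximises CFSE.

square planar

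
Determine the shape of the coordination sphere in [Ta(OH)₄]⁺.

tetrahedral

Summing ligand charges against the +1 overall charge gives an oxidation state of +5 for tantalum.
Ta sits in group 5, so the d-electron count is 5 − 5 = 0.
With 4 monodentate ligands the coordination number is 4.
A d⁰ ion has no crystal-field stabilisation preference between square planar and tetrahedral, so four ligands adopt the sterically favoured tetrahedral geometry.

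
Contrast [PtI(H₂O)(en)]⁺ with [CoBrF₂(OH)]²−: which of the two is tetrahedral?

For [PtI(H₂O)(en)]⁺: Summing ligand charges against the +1 overall charge gives an oxidation state of +2 for platinum. Group 10 minus oxidation state 2 gives a d⁸ configuration. A 5d d⁸ ion has a large crystal-field splitting; square planar leaves the high-energy d_{x²−y²} orbital empty and maximises CFSE. → square planar.
For [CoBrF₂(OH)]²−: Ligand charges: each bromide is −1; each fluoride is −1; each hydroxide is −1. With an overall charge of −2 the cobalt centre must be in the +2 oxidation state. Cobalt is a group-9 element; Co(II) is therefore d⁷. For a high-spin 3d d⁷ ion with weak-field ligands the small Δₜ gives little square-planar CFSE advantage, so four ligands adopt the sterically favoured tetrahedral geometry. → tetrahedral.

[CoBrF₂(OH)]²−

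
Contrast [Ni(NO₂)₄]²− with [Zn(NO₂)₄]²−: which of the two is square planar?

[Ni(NO₂)₄]²−

For [Ni(NO₂)₄]²−: Each nitro (N-bound nitrite) is −1; balancing the −2 overall charge requires Ni(II). Group 10 minus oxidation state 2 gives a d⁸ configuration. Nitro (N-bound nitrite) is a strong-field ligand (high in the spectrochemical series). A 3d d⁸ ion with strong-field ligands gains enough CFSE to favour square planar over tetrahedral. → square planar.
For [Zn(NO₂)₄]²−: Ligand charges: each nitro (N-bound nitrite) is −1. With an overall charge of −2 the zinc centre must be in the +2 oxidation state. Zinc is a group-12 element; Zn(II) is therefore d¹⁰. A d¹⁰ ion has no crystal-field stabilisation preference between square planar and tetrahedral, so four ligands adopt the sterically favoured tetrahedral geometry. → tetrahedral.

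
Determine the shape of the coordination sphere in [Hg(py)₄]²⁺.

Summing ligand charges against the +2 overall charge gives an oxidation state of +2 for mercury.
Mercury is a group-12 element; Hg(II) is therefore d¹⁰.
With 4 monodentate ligands the coordination number is 4.
A d¹⁰ ion has no crystal-field stabilisation preference between square planar and tetrahedral, so four ligands adopt the sterically favoured tetrahedral geometry.

tetrahedral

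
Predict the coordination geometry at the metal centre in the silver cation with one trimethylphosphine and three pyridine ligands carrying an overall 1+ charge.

tetrahedral

Ligand charges: trimethylphosphine is neutral; pyridine is neutral. With an overall charge of +1 the silver centre must be in the +1 oxidation state.
Silver is a group-11 element; Ag(I) is therefore d¹⁰.
With 4 monodentate ligands the coordination number is 4.
A d¹⁰ ion has no crystal-field stabilisation preference between square planar and tetrahedral, so four ligands adopt the sterically favoured tetrahedral geometry.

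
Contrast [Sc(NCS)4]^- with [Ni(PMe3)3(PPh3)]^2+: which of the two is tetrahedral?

For [Sc(NCS)4]^-: Summing ligand charges against the −1 overall charge gives an oxidation state of +3 for scandium. Scandium is a group-3 element; Sc(III) is therefore d⁰. A d⁰ ion has no crystal-field stabilisation preference between square planar and tetrahedral, so four ligands adopt the sterically favoured tetrahedral geometry. → tetrahedral.
For [Ni(PMe3)3(PPh3)]^2+: Summing ligand charges against the +2 overall charge gives an oxidation state of +2 for nickel. Nickel is a group-10 element; Ni(II) is therefore d⁸. Trimethylphosphine and triphenylphosphine are strong-field ligands (high in the spectrochemical series). A 3d d⁸ ion with strong-field ligands gains enough CFSE to favour square planar over tetrahedral. → square planar.

[Sc(NCS)4]^-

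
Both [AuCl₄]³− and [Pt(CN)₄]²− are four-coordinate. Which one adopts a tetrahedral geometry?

[AuCl₄]³−

For [AuCl₄]³−: Each chloride is −1; balancing the −3 overall charge requires Au(I). Group 11 minus oxidation state 1 gives a d¹⁰ configuration. A d¹⁰ ion has no crystal-field stabilisation preference between square planar and tetrahedral, so four ligands adopt the sterically favoured tetrahedral geometry. → tetrahedral.
For [Pt(CN)₄]²−: Ligand charges: each cyanide is −1. With an overall charge of −2 the platinum centre must be in the +2 oxidation state. Platinum is a group-10 element; Pt(II) is therefore d⁸. A 5d d⁸ ion has a large crystal-field splitting; square planar leaves the high-energy d_{x²−y²} orbital empty and maximises CFSE. → square planar.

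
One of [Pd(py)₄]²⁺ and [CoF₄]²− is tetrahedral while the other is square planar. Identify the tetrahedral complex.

For [Pd(py)₄]²⁺: Pyridine is neutral; balancing the +2 overall charge requires Pd(II). Group 10 minus oxidation state 2 gives a d⁸ configuration. A 4d d⁸ ion has a large crystal-field splitting; square planar leaves the high-energy d_{x²−y²} orbital empty and maximises CFSE. → square planar.
For [CoF₄]²−: Summing ligand charges against the −2 overall charge gives an oxidation state of +2 for cobalt. Co sits in group 9, so the d-electron count is 9 − 2 = 7. For a high-spin 3d d⁷ ion with weak-field ligands the small Δₜ gives little square-planar CFSE advantage, so four ligands adopt the sterically favoured tetrahedral geometry. → tetrahedral.

[CoF₄]²−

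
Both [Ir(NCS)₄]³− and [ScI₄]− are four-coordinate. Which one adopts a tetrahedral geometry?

For [Ir(NCS)₄]³−: Ligand charges: each isothiocyanate is −1. With an overall charge of −3 the iridium centre must be in the +1 oxidation state. Iridium is a group-9 element; Ir(I) is therefore d⁸. A 5d d⁸ ion has a large crystal-field splitting; square planar leaves the high-energy d_{x²−y²} orbital empty and maximises CFSE. → square planar.
For [ScI₄]−: Each iodide is −1; balancing the −1 overall charge requires Sc(III). Group 3 minus oxidation state 3 gives a d⁰ configuration. A d⁰ ion has no crystal-field stabilisation preference between square planar and tetrahedral, so four ligands adopt the sterically favoured tetrahedral geometry. → tetrahedral.

[ScI₄]−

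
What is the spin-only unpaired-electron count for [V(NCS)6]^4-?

3 unpaired electrons

Summing ligand charges against the −4 overall charge gives an oxidation state of +2 for vanadium.
Group 5 minus oxidation state 2 gives a d³ configuration.
In an octahedral field the d³ configuration is t₂g³e_g⁰ (only one arrangement possible), giving 3 unpaired electrons.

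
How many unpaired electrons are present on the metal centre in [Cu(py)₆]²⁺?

1 unpaired electron

Pyridine is neutral; balancing the +2 overall charge requires Cu(II).
Group 11 minus oxidation state 2 gives a d⁹ configuration.
In an octahedral field the d⁹ configuration is t₂g⁶e_g³ (only one arrangement possible), giving 1 unpaired electron.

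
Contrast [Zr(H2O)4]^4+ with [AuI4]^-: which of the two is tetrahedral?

For [Zr(H2O)4]^4+: Summing ligand charges against the +4 overall charge gives an oxidation state of +4 for zirconium. Group 4 minus oxidation state 4 gives a d⁰ configuration. A d⁰ ion has no crystal-field stabilisation preference between square planar and tetrahedral, so four ligands adopt the sterically favoured tetrahedral geometry. → tetrahedral.
For [AuI4]^-: Ligand charges: each iodide is −1. With an overall charge of −1 the gold centre must be in the +3 oxidation state. Gold is a group-11 element; Au(III) is therefore d⁸. A 5d d⁸ ion has a large crystal-field splitting; square planar leaves the high-energy d_{x²−y²} orbital empty and maximises CFSE. → square planar.

[Zr(H2O)4]^4+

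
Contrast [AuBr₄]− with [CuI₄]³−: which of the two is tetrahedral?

For [AuBr₄]−: Ligand charges: each bromide is −1. With an overall charge of −1 the gold centre must be in the +3 oxidation state. Gold is a group-11 element; Au(III) is therefore d⁸. A 5d d⁸ ion has a large crystal-field splitting; square planar leaves the high-energy d_{x²−y²} orbital empty and maximises CFSE. → square planar.
For [CuI₄]³−: Ligand charges: each iodide is −1. With an overall charge of −3 the copper centre must be in the +1 oxidation state. Copper is a group-11 element; Cu(I) is therefore d¹⁰. A d¹⁰ ion has no crystal-field stabilisation preference between square planar and tetrahedral, so four ligands adopt the sterically favoured tetrahedral geometry. → tetrahedral.

[CuI₄]³−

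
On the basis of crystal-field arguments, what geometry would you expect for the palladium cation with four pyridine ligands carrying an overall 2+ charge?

square planar

Pyridine is neutral; balancing the +2 overall charge requires Pd(II).
Group 10 minus oxidation state 2 gives a d⁸ configuration.
Coordination number: 4.
A 4d d⁸ ion has a large crystal-field splitting; square planar leaves the high-energy d_{x²−y²} orbital empty and maximises CFSE.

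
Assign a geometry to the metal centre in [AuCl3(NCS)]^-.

square planar

Ligand charges: each chloride is −1; each isothiocyanate is −1. With an overall charge of −1 the gold centre must be in the +3 oxidation state.
Au sits in group 11, so the d-electron count is 11 − 3 = 8.
With 4 monodentate ligands the coordination number is 4.
A 5d d⁸ ion has a large crystal-field splitting; square planar leaves the high-energy d_{x²−y²} orbital empty and maximises CFSE.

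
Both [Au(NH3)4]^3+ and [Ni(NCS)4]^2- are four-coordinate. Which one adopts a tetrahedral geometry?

For [Au(NH3)4]^3+: Ammonia is neutral; balancing the +3 overall charge requires Au(III). Group 11 minus oxidation state 3 gives a d⁸ configuration. A 5d d⁸ ion has a large crystal-field splitting; square planar leaves the high-energy d_{x²−y²} orbital empty and maximises CFSE. → square planar.
For [Ni(NCS)4]^2-: Each isothiocyanate is −1; balancing the −2 overall charge requires Ni(II). Nickel is a group-10 element; Ni(II) is therefore d⁸. Isothiocyanate is a weak-field ligand. With weak-field ligands the CFSE gain from square planar is small, so a 3d d⁸ ion takes the sterically preferred tetrahedral geometry. → tetrahedral.

[Ni(NCS)4]^2-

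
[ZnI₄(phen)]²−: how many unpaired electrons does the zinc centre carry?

Each iodide is −1; 1,10-phenanthroline is neutral; balancing the −2 overall charge requires Zn(II).
Group 12 minus oxidation state 2 gives a d¹⁰ configuration.
Counting donor atoms: 4×iodide (monodentate) → 4 donors; 1×1,10-phenanthroline (bidentate) → 2 donors. Coordination number = 6.
In an octahedral field the d¹⁰ configuration is t₂g⁶e_g⁴, giving 0 unpaired electrons.

0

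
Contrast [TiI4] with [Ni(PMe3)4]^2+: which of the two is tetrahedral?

For [TiI4]: Summing ligand charges against the 0 overall charge gives an oxidation state of +4 for titanium. Titanium is a group-4 element; Ti(IV) is therefore d⁰. A d⁰ ion has no crystal-field stabilisation preference between square planar and tetrahedral, so four ligands adopt the sterically favoured tetrahedral geometry. → tetrahedral.
For [Ni(PMe3)4]^2+: Trimethylphosphine is neutral; balancing the +2 overall charge requires Ni(II). Group 10 minus oxidation state 2 gives a d⁸ configuration. Trimethylphosphine is a strong-field ligand (high in the spectrochemical series). A 3d d⁸ ion with strong-field ligands gains enough CFSE to favour square planar over tetrahedral. → square planar.

[TiI4]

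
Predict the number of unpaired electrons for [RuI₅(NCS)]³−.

1

Summing ligand charges against the −3 overall charge gives an oxidation state of +3 for ruthenium.
Group 8 minus oxidation state 3 gives a d⁵ configuration.
The spin state decides the count: a 4d ion has a large Δₒ and is invariably low-spin.
An octahedral low-spin d⁵ ion is t₂g⁵e_g⁰, giving 1 unpaired electron.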